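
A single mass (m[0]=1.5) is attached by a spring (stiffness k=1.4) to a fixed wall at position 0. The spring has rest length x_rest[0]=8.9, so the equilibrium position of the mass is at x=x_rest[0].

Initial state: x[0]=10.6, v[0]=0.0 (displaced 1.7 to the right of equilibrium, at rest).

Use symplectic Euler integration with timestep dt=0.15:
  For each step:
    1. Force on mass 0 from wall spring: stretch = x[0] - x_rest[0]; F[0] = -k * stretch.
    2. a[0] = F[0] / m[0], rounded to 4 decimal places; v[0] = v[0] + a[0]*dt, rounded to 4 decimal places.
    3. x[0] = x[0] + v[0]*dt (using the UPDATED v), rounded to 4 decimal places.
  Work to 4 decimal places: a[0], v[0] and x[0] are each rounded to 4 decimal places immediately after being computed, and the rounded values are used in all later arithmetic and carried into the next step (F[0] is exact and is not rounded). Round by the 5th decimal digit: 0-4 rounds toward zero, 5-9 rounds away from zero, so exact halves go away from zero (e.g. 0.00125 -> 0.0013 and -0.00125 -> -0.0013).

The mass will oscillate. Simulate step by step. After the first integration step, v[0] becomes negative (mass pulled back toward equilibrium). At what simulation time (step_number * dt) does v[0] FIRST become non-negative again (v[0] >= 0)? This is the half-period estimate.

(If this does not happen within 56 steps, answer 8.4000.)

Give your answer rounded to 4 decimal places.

Answer: 3.3000

Derivation:
Step 0: x=[10.6000] v=[0.0000]
Step 1: x=[10.5643] v=[-0.2380]
Step 2: x=[10.4937] v=[-0.4710]
Step 3: x=[10.3896] v=[-0.6941]
Step 4: x=[10.2542] v=[-0.9026]
Step 5: x=[10.0904] v=[-1.0922]
Step 6: x=[9.9016] v=[-1.2589]
Step 7: x=[9.6917] v=[-1.3991]
Step 8: x=[9.4652] v=[-1.5099]
Step 9: x=[9.2269] v=[-1.5890]
Step 10: x=[8.9817] v=[-1.6348]
Step 11: x=[8.7348] v=[-1.6462]
Step 12: x=[8.4913] v=[-1.6231]
Step 13: x=[8.2564] v=[-1.5659]
Step 14: x=[8.0350] v=[-1.4758]
Step 15: x=[7.8318] v=[-1.3547]
Step 16: x=[7.6510] v=[-1.2052]
Step 17: x=[7.4965] v=[-1.0303]
Step 18: x=[7.3714] v=[-0.8338]
Step 19: x=[7.2784] v=[-0.6198]
Step 20: x=[7.2195] v=[-0.3928]
Step 21: x=[7.1959] v=[-0.1575]
Step 22: x=[7.2081] v=[0.0811]
First v>=0 after going negative at step 22, time=3.3000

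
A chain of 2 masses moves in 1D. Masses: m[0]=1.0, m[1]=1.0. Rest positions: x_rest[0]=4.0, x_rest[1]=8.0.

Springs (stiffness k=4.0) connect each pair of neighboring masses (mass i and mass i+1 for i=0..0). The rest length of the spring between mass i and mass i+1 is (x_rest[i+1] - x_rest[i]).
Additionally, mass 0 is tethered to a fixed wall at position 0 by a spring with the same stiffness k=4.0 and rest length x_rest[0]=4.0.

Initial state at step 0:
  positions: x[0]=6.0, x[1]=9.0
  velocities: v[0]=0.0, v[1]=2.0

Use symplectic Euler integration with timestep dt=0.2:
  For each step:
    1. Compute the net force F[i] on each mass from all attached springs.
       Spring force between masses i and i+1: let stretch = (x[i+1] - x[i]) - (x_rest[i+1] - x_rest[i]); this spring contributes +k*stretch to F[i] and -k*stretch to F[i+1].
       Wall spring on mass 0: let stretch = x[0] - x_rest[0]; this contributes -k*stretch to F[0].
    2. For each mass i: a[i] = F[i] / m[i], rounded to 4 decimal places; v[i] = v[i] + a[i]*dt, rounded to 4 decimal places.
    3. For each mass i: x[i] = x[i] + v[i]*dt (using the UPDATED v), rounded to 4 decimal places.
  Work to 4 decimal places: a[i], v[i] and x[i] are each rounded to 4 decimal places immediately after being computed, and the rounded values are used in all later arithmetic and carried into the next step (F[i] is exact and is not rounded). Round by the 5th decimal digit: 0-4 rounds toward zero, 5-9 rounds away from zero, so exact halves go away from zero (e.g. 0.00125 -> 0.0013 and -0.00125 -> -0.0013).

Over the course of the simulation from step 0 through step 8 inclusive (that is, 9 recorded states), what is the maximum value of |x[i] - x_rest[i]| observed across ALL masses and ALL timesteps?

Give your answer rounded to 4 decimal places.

Answer: 2.4575

Derivation:
Step 0: x=[6.0000 9.0000] v=[0.0000 2.0000]
Step 1: x=[5.5200 9.5600] v=[-2.4000 2.8000]
Step 2: x=[4.8032 10.1136] v=[-3.5840 2.7680]
Step 3: x=[4.1676 10.4575] v=[-3.1782 1.7197]
Step 4: x=[3.8715 10.4351] v=[-1.4804 -0.1122]
Step 5: x=[4.0062 10.0025] v=[0.6733 -2.1631]
Step 6: x=[4.4593 9.2505] v=[2.2654 -3.7601]
Step 7: x=[4.9655 8.3719] v=[2.5309 -4.3931]
Step 8: x=[5.2222 7.5883] v=[1.2836 -3.9182]
Max displacement = 2.4575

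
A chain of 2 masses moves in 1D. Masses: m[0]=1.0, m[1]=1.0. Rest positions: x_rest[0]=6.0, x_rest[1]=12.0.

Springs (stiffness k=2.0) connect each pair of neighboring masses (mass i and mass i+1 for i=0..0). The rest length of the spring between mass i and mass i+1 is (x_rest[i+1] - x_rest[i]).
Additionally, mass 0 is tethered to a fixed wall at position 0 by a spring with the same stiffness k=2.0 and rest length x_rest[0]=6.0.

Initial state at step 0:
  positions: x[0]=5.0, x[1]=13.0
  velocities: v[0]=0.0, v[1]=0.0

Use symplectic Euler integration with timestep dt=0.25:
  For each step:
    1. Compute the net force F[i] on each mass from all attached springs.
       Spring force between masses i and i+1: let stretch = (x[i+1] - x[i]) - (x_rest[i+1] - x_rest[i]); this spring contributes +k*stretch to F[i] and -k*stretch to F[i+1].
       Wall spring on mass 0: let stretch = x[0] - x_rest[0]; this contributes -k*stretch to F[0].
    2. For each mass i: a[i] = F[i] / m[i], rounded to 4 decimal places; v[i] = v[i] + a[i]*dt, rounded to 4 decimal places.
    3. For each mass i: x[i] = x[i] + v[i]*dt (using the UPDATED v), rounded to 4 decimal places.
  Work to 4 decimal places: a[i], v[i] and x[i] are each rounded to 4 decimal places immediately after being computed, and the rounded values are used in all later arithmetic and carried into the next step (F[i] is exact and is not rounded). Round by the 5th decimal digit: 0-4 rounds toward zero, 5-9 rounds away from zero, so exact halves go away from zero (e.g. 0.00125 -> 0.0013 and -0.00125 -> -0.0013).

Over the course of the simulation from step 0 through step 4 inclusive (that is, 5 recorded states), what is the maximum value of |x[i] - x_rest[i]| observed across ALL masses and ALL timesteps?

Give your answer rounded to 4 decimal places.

Answer: 1.1487

Derivation:
Step 0: x=[5.0000 13.0000] v=[0.0000 0.0000]
Step 1: x=[5.3750 12.7500] v=[1.5000 -1.0000]
Step 2: x=[6.0000 12.3281] v=[2.5000 -1.6875]
Step 3: x=[6.6660 11.8652] v=[2.6641 -1.8516]
Step 4: x=[7.1487 11.5024] v=[1.9307 -1.4512]
Max displacement = 1.1487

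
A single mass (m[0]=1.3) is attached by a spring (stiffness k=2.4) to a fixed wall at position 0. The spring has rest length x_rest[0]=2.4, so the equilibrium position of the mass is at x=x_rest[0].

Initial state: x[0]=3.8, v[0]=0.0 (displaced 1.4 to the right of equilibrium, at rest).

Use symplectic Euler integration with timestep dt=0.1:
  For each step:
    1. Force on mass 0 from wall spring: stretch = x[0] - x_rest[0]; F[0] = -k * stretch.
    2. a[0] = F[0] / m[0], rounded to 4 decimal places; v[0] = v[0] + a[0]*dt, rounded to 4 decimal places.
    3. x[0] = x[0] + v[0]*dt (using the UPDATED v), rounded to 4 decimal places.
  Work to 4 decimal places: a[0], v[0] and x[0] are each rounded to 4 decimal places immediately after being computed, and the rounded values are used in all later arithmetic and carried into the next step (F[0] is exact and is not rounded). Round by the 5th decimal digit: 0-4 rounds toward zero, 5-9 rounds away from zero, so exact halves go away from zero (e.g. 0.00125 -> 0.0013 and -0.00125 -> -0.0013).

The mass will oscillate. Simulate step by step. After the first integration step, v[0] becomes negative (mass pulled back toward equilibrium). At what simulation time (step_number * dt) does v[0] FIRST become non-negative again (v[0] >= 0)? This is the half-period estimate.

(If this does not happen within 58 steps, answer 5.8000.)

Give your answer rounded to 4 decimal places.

Step 0: x=[3.8000] v=[0.0000]
Step 1: x=[3.7742] v=[-0.2585]
Step 2: x=[3.7230] v=[-0.5122]
Step 3: x=[3.6474] v=[-0.7565]
Step 4: x=[3.5487] v=[-0.9868]
Step 5: x=[3.4288] v=[-1.1989]
Step 6: x=[3.2899] v=[-1.3888]
Step 7: x=[3.1346] v=[-1.5531]
Step 8: x=[2.9657] v=[-1.6887]
Step 9: x=[2.7864] v=[-1.7931]
Step 10: x=[2.6000] v=[-1.8644]
Step 11: x=[2.4099] v=[-1.9013]
Step 12: x=[2.2196] v=[-1.9031]
Step 13: x=[2.0326] v=[-1.8698]
Step 14: x=[1.8524] v=[-1.8020]
Step 15: x=[1.6823] v=[-1.7009]
Step 16: x=[1.5255] v=[-1.5684]
Step 17: x=[1.3848] v=[-1.4070]
Step 18: x=[1.2628] v=[-1.2196]
Step 19: x=[1.1618] v=[-1.0097]
Step 20: x=[1.0837] v=[-0.7811]
Step 21: x=[1.0299] v=[-0.5381]
Step 22: x=[1.0014] v=[-0.2852]
Step 23: x=[0.9987] v=[-0.0270]
Step 24: x=[1.0219] v=[0.2317]
First v>=0 after going negative at step 24, time=2.4000

Answer: 2.4000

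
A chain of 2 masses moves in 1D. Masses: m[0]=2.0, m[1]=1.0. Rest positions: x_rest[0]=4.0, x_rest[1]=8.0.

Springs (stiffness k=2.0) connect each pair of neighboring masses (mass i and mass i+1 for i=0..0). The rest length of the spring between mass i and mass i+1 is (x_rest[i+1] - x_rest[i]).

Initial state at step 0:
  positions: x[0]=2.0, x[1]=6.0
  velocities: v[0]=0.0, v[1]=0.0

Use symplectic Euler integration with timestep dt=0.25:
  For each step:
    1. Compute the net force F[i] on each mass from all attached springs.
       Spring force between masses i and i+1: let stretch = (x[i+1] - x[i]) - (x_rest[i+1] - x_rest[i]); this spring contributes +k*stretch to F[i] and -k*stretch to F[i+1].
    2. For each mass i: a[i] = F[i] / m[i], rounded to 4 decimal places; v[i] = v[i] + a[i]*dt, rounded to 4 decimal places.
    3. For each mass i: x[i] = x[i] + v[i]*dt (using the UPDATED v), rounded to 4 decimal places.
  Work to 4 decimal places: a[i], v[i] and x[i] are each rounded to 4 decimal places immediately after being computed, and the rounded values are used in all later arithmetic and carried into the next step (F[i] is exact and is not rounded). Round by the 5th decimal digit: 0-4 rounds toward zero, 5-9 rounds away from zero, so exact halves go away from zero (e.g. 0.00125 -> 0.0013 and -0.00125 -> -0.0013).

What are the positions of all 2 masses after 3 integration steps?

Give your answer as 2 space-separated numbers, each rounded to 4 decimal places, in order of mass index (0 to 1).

Step 0: x=[2.0000 6.0000] v=[0.0000 0.0000]
Step 1: x=[2.0000 6.0000] v=[0.0000 0.0000]
Step 2: x=[2.0000 6.0000] v=[0.0000 0.0000]
Step 3: x=[2.0000 6.0000] v=[0.0000 0.0000]

Answer: 2.0000 6.0000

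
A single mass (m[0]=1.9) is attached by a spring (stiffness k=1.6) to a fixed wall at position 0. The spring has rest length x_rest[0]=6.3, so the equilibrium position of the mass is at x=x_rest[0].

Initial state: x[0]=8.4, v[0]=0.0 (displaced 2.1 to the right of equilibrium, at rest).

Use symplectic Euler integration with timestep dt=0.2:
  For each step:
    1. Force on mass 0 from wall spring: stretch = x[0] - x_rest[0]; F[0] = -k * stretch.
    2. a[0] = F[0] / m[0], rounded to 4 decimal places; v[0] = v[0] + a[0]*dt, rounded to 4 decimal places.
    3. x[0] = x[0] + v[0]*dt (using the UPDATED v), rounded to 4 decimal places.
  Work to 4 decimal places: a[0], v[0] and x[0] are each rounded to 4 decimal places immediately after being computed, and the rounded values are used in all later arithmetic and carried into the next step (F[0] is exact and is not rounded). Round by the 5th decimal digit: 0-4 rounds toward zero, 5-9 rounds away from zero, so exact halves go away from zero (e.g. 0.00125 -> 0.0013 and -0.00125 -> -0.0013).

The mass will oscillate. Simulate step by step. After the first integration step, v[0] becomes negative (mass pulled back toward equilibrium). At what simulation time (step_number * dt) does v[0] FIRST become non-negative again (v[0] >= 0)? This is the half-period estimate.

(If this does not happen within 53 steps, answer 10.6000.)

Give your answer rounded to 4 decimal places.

Step 0: x=[8.4000] v=[0.0000]
Step 1: x=[8.3293] v=[-0.3537]
Step 2: x=[8.1902] v=[-0.6955]
Step 3: x=[7.9874] v=[-1.0138]
Step 4: x=[7.7278] v=[-1.2980]
Step 5: x=[7.4201] v=[-1.5385]
Step 6: x=[7.0747] v=[-1.7271]
Step 7: x=[6.7032] v=[-1.8576]
Step 8: x=[6.3181] v=[-1.9255]
Step 9: x=[5.9324] v=[-1.9285]
Step 10: x=[5.5591] v=[-1.8666]
Step 11: x=[5.2107] v=[-1.7418]
Step 12: x=[4.8990] v=[-1.5583]
Step 13: x=[4.6345] v=[-1.3223]
Step 14: x=[4.4261] v=[-1.0418]
Step 15: x=[4.2809] v=[-0.7262]
Step 16: x=[4.2037] v=[-0.3861]
Step 17: x=[4.1971] v=[-0.0330]
Step 18: x=[4.2613] v=[0.3212]
First v>=0 after going negative at step 18, time=3.6000

Answer: 3.6000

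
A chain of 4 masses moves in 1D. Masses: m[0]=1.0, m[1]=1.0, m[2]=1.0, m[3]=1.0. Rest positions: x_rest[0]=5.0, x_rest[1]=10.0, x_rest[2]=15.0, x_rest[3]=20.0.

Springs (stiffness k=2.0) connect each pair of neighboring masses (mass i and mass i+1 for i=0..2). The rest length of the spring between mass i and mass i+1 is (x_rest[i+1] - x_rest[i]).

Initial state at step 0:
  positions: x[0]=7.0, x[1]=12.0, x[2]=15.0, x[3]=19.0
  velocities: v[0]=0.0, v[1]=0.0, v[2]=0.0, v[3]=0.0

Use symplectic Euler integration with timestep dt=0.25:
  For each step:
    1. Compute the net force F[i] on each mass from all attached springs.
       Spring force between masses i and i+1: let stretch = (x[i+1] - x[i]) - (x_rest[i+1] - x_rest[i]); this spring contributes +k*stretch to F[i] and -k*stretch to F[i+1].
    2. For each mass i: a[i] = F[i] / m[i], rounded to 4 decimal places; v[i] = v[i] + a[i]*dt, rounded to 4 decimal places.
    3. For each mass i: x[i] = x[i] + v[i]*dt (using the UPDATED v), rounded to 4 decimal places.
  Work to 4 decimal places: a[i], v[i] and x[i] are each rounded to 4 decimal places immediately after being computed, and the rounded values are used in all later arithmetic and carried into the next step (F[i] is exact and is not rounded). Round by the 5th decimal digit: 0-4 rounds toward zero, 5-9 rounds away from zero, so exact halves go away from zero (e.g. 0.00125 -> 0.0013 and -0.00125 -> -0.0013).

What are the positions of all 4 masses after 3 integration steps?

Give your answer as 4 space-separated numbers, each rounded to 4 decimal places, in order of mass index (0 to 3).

Answer: 6.8575 10.8613 15.5371 19.7442

Derivation:
Step 0: x=[7.0000 12.0000 15.0000 19.0000] v=[0.0000 0.0000 0.0000 0.0000]
Step 1: x=[7.0000 11.7500 15.1250 19.1250] v=[0.0000 -1.0000 0.5000 0.5000]
Step 2: x=[6.9688 11.3281 15.3281 19.3750] v=[-0.1250 -1.6875 0.8125 1.0000]
Step 3: x=[6.8575 10.8613 15.5371 19.7442] v=[-0.4454 -1.8672 0.8360 1.4766]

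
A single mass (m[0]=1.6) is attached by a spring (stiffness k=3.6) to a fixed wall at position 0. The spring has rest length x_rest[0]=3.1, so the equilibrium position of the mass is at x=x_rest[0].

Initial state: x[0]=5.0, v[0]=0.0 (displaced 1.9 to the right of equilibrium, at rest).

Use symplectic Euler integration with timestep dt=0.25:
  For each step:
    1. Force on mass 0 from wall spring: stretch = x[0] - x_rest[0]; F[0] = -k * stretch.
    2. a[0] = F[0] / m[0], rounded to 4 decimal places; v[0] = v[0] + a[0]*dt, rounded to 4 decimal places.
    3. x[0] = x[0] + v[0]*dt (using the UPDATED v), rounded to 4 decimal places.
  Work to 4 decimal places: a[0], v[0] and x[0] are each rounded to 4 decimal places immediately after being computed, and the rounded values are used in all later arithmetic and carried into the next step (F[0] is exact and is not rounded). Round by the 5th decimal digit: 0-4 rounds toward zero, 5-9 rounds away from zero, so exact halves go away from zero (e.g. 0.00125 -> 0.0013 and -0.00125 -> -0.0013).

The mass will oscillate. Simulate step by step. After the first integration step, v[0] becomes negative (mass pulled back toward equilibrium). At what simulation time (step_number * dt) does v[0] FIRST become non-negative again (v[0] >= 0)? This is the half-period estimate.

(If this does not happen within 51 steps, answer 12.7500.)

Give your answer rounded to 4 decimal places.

Step 0: x=[5.0000] v=[0.0000]
Step 1: x=[4.7328] v=[-1.0688]
Step 2: x=[4.2360] v=[-1.9873]
Step 3: x=[3.5794] v=[-2.6263]
Step 4: x=[2.8554] v=[-2.8960]
Step 5: x=[2.1658] v=[-2.7584]
Step 6: x=[1.6076] v=[-2.2329]
Step 7: x=[1.2593] v=[-1.3934]
Step 8: x=[1.1698] v=[-0.3580]
Step 9: x=[1.3518] v=[0.7278]
First v>=0 after going negative at step 9, time=2.2500

Answer: 2.2500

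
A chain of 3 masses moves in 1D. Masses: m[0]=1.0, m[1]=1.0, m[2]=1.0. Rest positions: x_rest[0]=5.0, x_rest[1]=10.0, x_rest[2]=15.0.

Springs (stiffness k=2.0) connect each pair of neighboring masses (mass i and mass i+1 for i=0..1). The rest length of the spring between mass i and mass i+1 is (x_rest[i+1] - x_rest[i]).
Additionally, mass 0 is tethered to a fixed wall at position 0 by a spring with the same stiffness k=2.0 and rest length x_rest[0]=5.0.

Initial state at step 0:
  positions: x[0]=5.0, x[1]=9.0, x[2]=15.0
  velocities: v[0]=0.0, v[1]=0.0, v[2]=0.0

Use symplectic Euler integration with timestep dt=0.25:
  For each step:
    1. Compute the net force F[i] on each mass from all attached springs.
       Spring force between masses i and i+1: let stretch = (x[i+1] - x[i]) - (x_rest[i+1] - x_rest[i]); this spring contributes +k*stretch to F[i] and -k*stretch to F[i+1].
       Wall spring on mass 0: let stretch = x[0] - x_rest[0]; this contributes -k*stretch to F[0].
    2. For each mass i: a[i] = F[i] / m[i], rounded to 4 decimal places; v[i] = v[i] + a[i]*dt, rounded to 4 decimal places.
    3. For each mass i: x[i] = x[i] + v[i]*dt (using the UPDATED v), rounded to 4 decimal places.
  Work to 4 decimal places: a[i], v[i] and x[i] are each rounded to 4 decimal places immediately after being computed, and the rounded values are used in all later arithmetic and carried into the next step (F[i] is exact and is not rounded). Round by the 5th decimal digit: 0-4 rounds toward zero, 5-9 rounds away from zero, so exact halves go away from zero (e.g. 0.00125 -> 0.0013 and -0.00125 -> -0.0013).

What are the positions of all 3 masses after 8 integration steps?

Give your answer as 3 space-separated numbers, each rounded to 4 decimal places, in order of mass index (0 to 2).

Step 0: x=[5.0000 9.0000 15.0000] v=[0.0000 0.0000 0.0000]
Step 1: x=[4.8750 9.2500 14.8750] v=[-0.5000 1.0000 -0.5000]
Step 2: x=[4.6875 9.6563 14.6719] v=[-0.7500 1.6250 -0.8125]
Step 3: x=[4.5352 10.0684 14.4668] v=[-0.6094 1.6484 -0.8203]
Step 4: x=[4.5076 10.3387 14.3369] v=[-0.1104 1.0810 -0.5195]
Step 5: x=[4.6455 10.3799 14.3323] v=[0.5514 0.1646 -0.0186]
Step 6: x=[4.9195 10.1983 14.4586] v=[1.0959 -0.7264 0.5052]
Step 7: x=[5.2384 9.8894 14.6774] v=[1.2756 -1.2357 0.8751]
Step 8: x=[5.4839 9.5976 14.9227] v=[0.9819 -1.1672 0.9811]

Answer: 5.4839 9.5976 14.9227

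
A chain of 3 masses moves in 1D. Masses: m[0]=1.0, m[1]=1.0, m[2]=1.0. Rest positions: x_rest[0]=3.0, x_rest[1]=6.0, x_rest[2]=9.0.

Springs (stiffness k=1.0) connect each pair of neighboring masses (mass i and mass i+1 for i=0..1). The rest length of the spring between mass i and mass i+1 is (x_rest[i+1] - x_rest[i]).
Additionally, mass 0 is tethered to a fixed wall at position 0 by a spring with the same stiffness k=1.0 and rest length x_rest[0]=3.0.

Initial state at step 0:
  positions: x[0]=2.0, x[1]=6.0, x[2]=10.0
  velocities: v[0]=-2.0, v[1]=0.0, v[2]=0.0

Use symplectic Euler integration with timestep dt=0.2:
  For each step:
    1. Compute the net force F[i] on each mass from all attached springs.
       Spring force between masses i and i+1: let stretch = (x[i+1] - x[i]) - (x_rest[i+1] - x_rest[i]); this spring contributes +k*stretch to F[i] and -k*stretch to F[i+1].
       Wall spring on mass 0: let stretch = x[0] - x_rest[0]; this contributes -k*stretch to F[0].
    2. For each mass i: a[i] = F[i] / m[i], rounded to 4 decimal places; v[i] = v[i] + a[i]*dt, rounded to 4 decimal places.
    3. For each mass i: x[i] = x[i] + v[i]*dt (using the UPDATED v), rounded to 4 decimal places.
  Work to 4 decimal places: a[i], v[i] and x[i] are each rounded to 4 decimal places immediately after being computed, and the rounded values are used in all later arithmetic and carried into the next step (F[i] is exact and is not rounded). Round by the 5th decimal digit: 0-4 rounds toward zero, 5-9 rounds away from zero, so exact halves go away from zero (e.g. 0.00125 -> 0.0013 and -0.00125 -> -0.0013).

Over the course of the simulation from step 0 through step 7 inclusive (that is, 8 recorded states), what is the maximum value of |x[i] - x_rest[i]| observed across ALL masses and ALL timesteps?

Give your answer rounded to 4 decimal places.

Answer: 1.6266

Derivation:
Step 0: x=[2.0000 6.0000 10.0000] v=[-2.0000 0.0000 0.0000]
Step 1: x=[1.6800 6.0000 9.9600] v=[-1.6000 0.0000 -0.2000]
Step 2: x=[1.4656 5.9856 9.8816] v=[-1.0720 -0.0720 -0.3920]
Step 3: x=[1.3734 5.9462 9.7674] v=[-0.4611 -0.1968 -0.5712]
Step 4: x=[1.4092 5.8768 9.6203] v=[0.1788 -0.3471 -0.7354]
Step 5: x=[1.5673 5.7784 9.4435] v=[0.7905 -0.4919 -0.8841]
Step 6: x=[1.8312 5.6582 9.2401] v=[1.3193 -0.6011 -1.0171]
Step 7: x=[2.1749 5.5282 9.0134] v=[1.7185 -0.6501 -1.1335]
Max displacement = 1.6266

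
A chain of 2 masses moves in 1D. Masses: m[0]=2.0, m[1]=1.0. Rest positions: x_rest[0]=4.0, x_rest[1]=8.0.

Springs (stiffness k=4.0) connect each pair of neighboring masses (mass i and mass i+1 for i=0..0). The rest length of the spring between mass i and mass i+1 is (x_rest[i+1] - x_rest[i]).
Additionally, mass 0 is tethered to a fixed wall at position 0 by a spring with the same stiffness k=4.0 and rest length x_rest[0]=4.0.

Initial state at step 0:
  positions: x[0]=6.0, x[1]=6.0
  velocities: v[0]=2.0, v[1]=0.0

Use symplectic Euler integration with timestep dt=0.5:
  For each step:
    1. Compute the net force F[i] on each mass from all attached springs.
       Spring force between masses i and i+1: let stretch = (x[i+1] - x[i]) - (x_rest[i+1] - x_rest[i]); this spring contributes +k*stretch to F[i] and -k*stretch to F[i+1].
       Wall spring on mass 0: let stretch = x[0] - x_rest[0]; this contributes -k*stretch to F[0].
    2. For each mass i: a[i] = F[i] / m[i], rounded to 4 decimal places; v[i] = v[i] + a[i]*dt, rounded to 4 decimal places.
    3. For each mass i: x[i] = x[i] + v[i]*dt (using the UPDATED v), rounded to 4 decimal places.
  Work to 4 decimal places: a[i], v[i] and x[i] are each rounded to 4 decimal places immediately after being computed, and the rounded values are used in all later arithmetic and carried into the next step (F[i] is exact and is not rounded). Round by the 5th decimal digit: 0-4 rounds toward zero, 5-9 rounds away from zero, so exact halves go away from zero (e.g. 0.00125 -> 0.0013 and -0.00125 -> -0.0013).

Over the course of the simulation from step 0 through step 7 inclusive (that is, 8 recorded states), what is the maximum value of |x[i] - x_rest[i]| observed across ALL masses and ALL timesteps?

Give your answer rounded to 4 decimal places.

Answer: 4.0000

Derivation:
Step 0: x=[6.0000 6.0000] v=[2.0000 0.0000]
Step 1: x=[4.0000 10.0000] v=[-4.0000 8.0000]
Step 2: x=[3.0000 12.0000] v=[-2.0000 4.0000]
Step 3: x=[5.0000 9.0000] v=[4.0000 -6.0000]
Step 4: x=[6.5000 6.0000] v=[3.0000 -6.0000]
Step 5: x=[4.5000 7.5000] v=[-4.0000 3.0000]
Step 6: x=[1.7500 10.0000] v=[-5.5000 5.0000]
Step 7: x=[2.2500 8.2500] v=[1.0000 -3.5000]
Max displacement = 4.0000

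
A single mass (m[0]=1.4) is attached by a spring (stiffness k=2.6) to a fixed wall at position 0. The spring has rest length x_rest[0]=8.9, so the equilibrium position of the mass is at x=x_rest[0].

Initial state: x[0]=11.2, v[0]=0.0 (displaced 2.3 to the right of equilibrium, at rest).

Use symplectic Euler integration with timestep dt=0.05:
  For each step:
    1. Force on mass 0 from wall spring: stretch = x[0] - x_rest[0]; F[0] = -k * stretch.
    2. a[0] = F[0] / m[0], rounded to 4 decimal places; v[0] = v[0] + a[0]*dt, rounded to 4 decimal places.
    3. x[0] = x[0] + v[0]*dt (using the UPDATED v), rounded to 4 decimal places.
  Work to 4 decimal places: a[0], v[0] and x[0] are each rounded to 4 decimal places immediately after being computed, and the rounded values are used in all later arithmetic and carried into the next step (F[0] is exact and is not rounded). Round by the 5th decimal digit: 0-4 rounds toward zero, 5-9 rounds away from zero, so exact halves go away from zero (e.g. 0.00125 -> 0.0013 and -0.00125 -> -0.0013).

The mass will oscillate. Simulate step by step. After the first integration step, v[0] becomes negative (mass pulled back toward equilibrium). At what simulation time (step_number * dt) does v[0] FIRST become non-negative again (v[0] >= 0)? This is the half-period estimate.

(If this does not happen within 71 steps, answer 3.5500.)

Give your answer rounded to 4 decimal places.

Answer: 2.3500

Derivation:
Step 0: x=[11.2000] v=[0.0000]
Step 1: x=[11.1893] v=[-0.2136]
Step 2: x=[11.1680] v=[-0.4262]
Step 3: x=[11.1362] v=[-0.6368]
Step 4: x=[11.0940] v=[-0.8444]
Step 5: x=[11.0416] v=[-1.0481]
Step 6: x=[10.9793] v=[-1.2470]
Step 7: x=[10.9073] v=[-1.4401]
Step 8: x=[10.8260] v=[-1.6265]
Step 9: x=[10.7357] v=[-1.8053]
Step 10: x=[10.6369] v=[-1.9758]
Step 11: x=[10.5300] v=[-2.1371]
Step 12: x=[10.4156] v=[-2.2885]
Step 13: x=[10.2941] v=[-2.4292]
Step 14: x=[10.1662] v=[-2.5587]
Step 15: x=[10.0324] v=[-2.6763]
Step 16: x=[9.8933] v=[-2.7815]
Step 17: x=[9.7496] v=[-2.8737]
Step 18: x=[9.6020] v=[-2.9526]
Step 19: x=[9.4511] v=[-3.0178]
Step 20: x=[9.2977] v=[-3.0690]
Step 21: x=[9.1424] v=[-3.1059]
Step 22: x=[8.9860] v=[-3.1284]
Step 23: x=[8.8292] v=[-3.1364]
Step 24: x=[8.6727] v=[-3.1298]
Step 25: x=[8.5173] v=[-3.1087]
Step 26: x=[8.3636] v=[-3.0732]
Step 27: x=[8.2124] v=[-3.0234]
Step 28: x=[8.0644] v=[-2.9596]
Step 29: x=[7.9203] v=[-2.8820]
Step 30: x=[7.7808] v=[-2.7910]
Step 31: x=[7.6464] v=[-2.6871]
Step 32: x=[7.5179] v=[-2.5707]
Step 33: x=[7.3958] v=[-2.4424]
Step 34: x=[7.2807] v=[-2.3027]
Step 35: x=[7.1731] v=[-2.1523]
Step 36: x=[7.0735] v=[-1.9919]
Step 37: x=[6.9824] v=[-1.8223]
Step 38: x=[6.9002] v=[-1.6442]
Step 39: x=[6.8273] v=[-1.4585]
Step 40: x=[6.7640] v=[-1.2660]
Step 41: x=[6.7106] v=[-1.0677]
Step 42: x=[6.6674] v=[-0.8644]
Step 43: x=[6.6345] v=[-0.6571]
Step 44: x=[6.6122] v=[-0.4467]
Step 45: x=[6.6005] v=[-0.2343]
Step 46: x=[6.5995] v=[-0.0208]
Step 47: x=[6.6091] v=[0.1928]
First v>=0 after going negative at step 47, time=2.3500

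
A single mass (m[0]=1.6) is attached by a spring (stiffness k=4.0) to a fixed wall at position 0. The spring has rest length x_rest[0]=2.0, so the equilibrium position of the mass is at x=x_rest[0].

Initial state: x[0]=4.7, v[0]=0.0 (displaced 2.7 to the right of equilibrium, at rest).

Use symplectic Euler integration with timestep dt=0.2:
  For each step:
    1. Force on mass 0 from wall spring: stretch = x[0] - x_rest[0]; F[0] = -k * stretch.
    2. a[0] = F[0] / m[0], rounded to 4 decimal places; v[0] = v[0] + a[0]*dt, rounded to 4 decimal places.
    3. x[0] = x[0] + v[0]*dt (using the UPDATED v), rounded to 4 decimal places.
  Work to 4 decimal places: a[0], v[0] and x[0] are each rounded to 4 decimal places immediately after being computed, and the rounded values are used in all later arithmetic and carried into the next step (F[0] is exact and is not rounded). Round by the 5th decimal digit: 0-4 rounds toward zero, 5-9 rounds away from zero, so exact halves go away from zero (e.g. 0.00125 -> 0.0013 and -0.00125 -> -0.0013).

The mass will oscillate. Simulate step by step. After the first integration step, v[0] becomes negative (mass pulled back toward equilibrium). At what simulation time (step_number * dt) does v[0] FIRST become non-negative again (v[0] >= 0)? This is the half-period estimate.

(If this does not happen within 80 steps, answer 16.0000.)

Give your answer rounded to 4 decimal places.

Answer: 2.0000

Derivation:
Step 0: x=[4.7000] v=[0.0000]
Step 1: x=[4.4300] v=[-1.3500]
Step 2: x=[3.9170] v=[-2.5650]
Step 3: x=[3.2123] v=[-3.5235]
Step 4: x=[2.3864] v=[-4.1297]
Step 5: x=[1.5218] v=[-4.3229]
Step 6: x=[0.7050] v=[-4.0838]
Step 7: x=[0.0177] v=[-3.4363]
Step 8: x=[-0.4713] v=[-2.4451]
Step 9: x=[-0.7132] v=[-1.2094]
Step 10: x=[-0.6838] v=[0.1472]
First v>=0 after going negative at step 10, time=2.0000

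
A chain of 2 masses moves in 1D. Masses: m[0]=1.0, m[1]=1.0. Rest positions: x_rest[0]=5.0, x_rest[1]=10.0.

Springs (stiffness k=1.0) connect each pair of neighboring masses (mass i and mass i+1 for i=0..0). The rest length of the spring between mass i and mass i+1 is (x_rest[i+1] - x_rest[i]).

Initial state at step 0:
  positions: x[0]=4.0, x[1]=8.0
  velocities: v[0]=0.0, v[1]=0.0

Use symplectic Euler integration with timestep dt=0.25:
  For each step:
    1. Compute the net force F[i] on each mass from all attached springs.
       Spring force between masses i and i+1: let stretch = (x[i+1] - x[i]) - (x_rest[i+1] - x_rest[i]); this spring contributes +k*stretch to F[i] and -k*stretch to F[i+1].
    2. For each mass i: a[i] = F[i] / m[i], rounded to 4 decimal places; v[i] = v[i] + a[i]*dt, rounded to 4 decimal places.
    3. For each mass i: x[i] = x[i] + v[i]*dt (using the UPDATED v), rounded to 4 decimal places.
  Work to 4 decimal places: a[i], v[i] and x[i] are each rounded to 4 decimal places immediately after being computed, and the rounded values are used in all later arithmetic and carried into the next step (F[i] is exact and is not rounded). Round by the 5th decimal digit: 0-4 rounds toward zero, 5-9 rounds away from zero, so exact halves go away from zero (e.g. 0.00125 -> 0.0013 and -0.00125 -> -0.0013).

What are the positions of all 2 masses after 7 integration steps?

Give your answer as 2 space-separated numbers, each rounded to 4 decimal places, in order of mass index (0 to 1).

Answer: 3.0485 8.9516

Derivation:
Step 0: x=[4.0000 8.0000] v=[0.0000 0.0000]
Step 1: x=[3.9375 8.0625] v=[-0.2500 0.2500]
Step 2: x=[3.8203 8.1797] v=[-0.4688 0.4688]
Step 3: x=[3.6631 8.3370] v=[-0.6290 0.6290]
Step 4: x=[3.4855 8.5146] v=[-0.7105 0.7105]
Step 5: x=[3.3097 8.6904] v=[-0.7032 0.7032]
Step 6: x=[3.1577 8.8424] v=[-0.6080 0.6080]
Step 7: x=[3.0485 8.9516] v=[-0.4368 0.4368]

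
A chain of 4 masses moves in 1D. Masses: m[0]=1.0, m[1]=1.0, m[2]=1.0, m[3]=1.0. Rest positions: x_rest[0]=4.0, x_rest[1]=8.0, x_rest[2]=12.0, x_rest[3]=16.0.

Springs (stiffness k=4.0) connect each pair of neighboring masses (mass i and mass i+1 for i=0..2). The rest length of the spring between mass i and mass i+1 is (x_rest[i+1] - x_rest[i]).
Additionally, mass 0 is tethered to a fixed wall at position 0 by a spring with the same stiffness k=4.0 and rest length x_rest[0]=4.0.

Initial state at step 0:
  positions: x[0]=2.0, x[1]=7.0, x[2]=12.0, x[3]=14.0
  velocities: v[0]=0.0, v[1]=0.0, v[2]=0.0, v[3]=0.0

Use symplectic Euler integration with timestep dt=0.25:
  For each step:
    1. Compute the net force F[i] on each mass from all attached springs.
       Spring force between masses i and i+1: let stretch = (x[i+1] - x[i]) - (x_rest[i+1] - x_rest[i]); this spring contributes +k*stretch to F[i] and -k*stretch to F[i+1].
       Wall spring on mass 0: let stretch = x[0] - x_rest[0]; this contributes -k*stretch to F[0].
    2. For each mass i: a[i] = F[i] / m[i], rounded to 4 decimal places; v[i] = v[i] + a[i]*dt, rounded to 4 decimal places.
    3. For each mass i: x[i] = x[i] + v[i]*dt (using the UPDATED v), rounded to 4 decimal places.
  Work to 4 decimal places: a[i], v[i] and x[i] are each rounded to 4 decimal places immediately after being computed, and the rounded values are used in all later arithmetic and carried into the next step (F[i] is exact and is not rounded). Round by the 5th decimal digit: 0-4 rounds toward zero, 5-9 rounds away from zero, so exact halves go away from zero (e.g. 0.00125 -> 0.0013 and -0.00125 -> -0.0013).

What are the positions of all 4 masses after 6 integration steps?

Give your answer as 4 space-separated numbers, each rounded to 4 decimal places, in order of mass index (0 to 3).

Answer: 3.7156 7.9336 12.0933 14.6270

Derivation:
Step 0: x=[2.0000 7.0000 12.0000 14.0000] v=[0.0000 0.0000 0.0000 0.0000]
Step 1: x=[2.7500 7.0000 11.2500 14.5000] v=[3.0000 0.0000 -3.0000 2.0000]
Step 2: x=[3.8750 7.0000 10.2500 15.1875] v=[4.5000 0.0000 -4.0000 2.7500]
Step 3: x=[4.8125 7.0313 9.6719 15.6406] v=[3.7500 0.1250 -2.3125 1.8125]
Step 4: x=[5.1016 7.1680 9.9258 15.6016] v=[1.1563 0.5468 1.0156 -0.1562]
Step 5: x=[4.6319 7.4776 10.9092 15.1436] v=[-1.8789 1.2382 3.9336 -1.8320]
Step 6: x=[3.7156 7.9336 12.0933 14.6270] v=[-3.6651 1.8241 4.7364 -2.0664]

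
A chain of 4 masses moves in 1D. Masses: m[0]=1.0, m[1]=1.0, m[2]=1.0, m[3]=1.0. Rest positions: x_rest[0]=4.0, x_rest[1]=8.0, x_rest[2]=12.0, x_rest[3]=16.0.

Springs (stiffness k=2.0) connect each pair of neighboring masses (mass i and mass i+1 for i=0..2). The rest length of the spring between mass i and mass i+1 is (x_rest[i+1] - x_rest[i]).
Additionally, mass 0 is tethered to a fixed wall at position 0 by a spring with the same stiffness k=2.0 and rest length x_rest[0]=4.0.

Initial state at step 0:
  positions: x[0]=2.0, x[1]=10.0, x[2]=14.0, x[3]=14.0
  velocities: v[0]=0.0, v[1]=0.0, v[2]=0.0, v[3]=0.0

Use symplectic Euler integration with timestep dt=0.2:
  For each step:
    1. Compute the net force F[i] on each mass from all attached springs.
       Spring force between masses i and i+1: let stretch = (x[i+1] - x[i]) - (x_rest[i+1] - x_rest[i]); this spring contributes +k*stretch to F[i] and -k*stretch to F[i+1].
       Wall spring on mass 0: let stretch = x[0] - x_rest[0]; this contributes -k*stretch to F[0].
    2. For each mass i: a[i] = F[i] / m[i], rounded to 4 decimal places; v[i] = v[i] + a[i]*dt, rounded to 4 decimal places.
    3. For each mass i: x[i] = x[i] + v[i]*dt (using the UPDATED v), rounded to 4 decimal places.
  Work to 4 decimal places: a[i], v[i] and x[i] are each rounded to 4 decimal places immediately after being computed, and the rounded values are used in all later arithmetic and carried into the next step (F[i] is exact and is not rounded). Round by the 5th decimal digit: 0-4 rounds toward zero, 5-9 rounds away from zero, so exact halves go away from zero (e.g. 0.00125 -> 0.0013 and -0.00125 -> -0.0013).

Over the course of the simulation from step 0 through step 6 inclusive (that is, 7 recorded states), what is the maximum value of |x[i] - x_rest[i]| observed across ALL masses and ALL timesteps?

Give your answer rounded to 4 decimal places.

Answer: 2.5227

Derivation:
Step 0: x=[2.0000 10.0000 14.0000 14.0000] v=[0.0000 0.0000 0.0000 0.0000]
Step 1: x=[2.4800 9.6800 13.6800 14.3200] v=[2.4000 -1.6000 -1.6000 1.6000]
Step 2: x=[3.3376 9.1040 13.0912 14.9088] v=[4.2880 -2.8800 -2.9440 2.9440]
Step 3: x=[4.3895 8.3857 12.3288 15.6722] v=[5.2595 -3.5917 -3.8118 3.8170]
Step 4: x=[5.4099 7.6631 11.5185 16.4881] v=[5.1022 -3.6129 -4.0517 4.0796]
Step 5: x=[6.1778 7.0687 10.7973 17.2265] v=[3.8395 -2.9720 -3.6060 3.6918]
Step 6: x=[6.5227 6.7013 10.2921 17.7705] v=[1.7247 -1.8369 -2.5258 2.7201]
Max displacement = 2.5227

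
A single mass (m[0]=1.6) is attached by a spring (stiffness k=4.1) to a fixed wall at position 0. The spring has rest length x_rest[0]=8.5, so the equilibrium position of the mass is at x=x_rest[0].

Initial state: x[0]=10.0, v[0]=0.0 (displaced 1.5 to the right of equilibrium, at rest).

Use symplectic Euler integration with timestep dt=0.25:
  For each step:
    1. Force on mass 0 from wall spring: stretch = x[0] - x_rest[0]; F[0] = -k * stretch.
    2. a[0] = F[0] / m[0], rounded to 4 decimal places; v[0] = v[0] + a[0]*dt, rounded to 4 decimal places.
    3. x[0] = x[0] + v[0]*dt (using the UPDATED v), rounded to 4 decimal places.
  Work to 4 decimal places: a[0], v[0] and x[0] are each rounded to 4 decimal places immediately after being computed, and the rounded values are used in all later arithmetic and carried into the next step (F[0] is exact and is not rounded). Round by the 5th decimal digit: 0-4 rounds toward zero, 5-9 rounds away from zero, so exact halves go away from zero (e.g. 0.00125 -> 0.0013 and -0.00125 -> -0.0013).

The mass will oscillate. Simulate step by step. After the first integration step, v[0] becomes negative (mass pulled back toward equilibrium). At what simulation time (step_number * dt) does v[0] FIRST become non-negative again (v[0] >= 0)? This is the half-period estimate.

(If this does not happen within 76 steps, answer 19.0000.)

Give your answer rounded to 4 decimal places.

Answer: 2.0000

Derivation:
Step 0: x=[10.0000] v=[0.0000]
Step 1: x=[9.7598] v=[-0.9610]
Step 2: x=[9.3178] v=[-1.7681]
Step 3: x=[8.7448] v=[-2.2920]
Step 4: x=[8.1326] v=[-2.4488]
Step 5: x=[7.5793] v=[-2.2134]
Step 6: x=[7.1734] v=[-1.6236]
Step 7: x=[6.9800] v=[-0.7738]
Step 8: x=[7.0300] v=[0.2000]
First v>=0 after going negative at step 8, time=2.0000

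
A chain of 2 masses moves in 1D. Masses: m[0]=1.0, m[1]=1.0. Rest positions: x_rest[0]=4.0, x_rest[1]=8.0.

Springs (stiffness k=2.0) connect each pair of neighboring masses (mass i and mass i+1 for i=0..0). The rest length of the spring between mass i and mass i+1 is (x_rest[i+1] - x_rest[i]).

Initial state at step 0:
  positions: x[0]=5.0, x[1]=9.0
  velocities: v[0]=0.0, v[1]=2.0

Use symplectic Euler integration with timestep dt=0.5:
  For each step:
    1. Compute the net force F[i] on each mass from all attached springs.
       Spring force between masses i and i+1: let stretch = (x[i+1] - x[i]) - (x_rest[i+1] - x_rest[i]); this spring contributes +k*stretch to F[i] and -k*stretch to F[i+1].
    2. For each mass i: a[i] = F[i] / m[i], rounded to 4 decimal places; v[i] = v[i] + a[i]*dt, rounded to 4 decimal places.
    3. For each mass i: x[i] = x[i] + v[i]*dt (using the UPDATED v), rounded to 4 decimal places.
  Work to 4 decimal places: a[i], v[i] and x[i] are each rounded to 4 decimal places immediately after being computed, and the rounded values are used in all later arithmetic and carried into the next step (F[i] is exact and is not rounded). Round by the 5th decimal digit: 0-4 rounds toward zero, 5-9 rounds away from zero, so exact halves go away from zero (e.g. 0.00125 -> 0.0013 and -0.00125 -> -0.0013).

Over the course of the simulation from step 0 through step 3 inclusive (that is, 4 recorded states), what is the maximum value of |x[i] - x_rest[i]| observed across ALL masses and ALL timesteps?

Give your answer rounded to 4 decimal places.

Step 0: x=[5.0000 9.0000] v=[0.0000 2.0000]
Step 1: x=[5.0000 10.0000] v=[0.0000 2.0000]
Step 2: x=[5.5000 10.5000] v=[1.0000 1.0000]
Step 3: x=[6.5000 10.5000] v=[2.0000 0.0000]
Max displacement = 2.5000

Answer: 2.5000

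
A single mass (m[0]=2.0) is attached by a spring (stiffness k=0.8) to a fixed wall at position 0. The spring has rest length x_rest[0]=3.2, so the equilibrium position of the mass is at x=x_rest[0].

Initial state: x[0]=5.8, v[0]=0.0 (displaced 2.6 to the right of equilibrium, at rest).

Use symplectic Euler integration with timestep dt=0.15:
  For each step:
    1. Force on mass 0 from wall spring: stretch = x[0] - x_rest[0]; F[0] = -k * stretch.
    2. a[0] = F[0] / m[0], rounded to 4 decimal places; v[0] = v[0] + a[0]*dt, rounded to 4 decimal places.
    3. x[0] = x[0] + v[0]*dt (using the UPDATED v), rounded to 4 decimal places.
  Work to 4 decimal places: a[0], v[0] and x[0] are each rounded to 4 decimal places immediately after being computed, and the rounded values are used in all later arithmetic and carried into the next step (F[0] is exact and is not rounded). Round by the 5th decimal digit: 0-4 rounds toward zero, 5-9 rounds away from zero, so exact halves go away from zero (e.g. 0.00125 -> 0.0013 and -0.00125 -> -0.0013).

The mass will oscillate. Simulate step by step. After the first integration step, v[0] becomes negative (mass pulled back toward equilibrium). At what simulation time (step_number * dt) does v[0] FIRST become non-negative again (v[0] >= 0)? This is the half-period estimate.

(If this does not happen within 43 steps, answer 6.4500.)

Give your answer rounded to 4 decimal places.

Answer: 5.1000

Derivation:
Step 0: x=[5.8000] v=[0.0000]
Step 1: x=[5.7766] v=[-0.1560]
Step 2: x=[5.7300] v=[-0.3106]
Step 3: x=[5.6606] v=[-0.4624]
Step 4: x=[5.5691] v=[-0.6100]
Step 5: x=[5.4563] v=[-0.7521]
Step 6: x=[5.3232] v=[-0.8875]
Step 7: x=[5.1710] v=[-1.0149]
Step 8: x=[5.0010] v=[-1.1332]
Step 9: x=[4.8148] v=[-1.2413]
Step 10: x=[4.6141] v=[-1.3382]
Step 11: x=[4.4007] v=[-1.4230]
Step 12: x=[4.1765] v=[-1.4950]
Step 13: x=[3.9435] v=[-1.5536]
Step 14: x=[3.7038] v=[-1.5982]
Step 15: x=[3.4595] v=[-1.6284]
Step 16: x=[3.2129] v=[-1.6440]
Step 17: x=[2.9662] v=[-1.6448]
Step 18: x=[2.7216] v=[-1.6308]
Step 19: x=[2.4813] v=[-1.6021]
Step 20: x=[2.2475] v=[-1.5590]
Step 21: x=[2.0222] v=[-1.5019]
Step 22: x=[1.8075] v=[-1.4312]
Step 23: x=[1.6053] v=[-1.3477]
Step 24: x=[1.4175] v=[-1.2520]
Step 25: x=[1.2457] v=[-1.1451]
Step 26: x=[1.0915] v=[-1.0278]
Step 27: x=[0.9563] v=[-0.9013]
Step 28: x=[0.8413] v=[-0.7667]
Step 29: x=[0.7475] v=[-0.6252]
Step 30: x=[0.6758] v=[-0.4781]
Step 31: x=[0.6268] v=[-0.3266]
Step 32: x=[0.6010] v=[-0.1722]
Step 33: x=[0.5986] v=[-0.0163]
Step 34: x=[0.6196] v=[0.1398]
First v>=0 after going negative at step 34, time=5.1000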